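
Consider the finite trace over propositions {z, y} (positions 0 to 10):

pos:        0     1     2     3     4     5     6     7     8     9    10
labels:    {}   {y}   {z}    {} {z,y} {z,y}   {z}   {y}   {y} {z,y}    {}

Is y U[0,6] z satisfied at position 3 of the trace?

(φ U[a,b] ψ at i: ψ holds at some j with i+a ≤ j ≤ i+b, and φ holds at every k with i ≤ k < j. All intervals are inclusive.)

Need some j in [3,9] with z, and y at every k in [3,j-1].
  j=3: z false.
  j=4: z holds, but y fails at k=3 → not this j.
  j=5: z holds, but y fails at k=3 → not this j.
  j=6: z holds, but y fails at k=3 → not this j.
  j=7: z false.
  j=8: z false.
  j=9: z holds, but y fails at k=3 → not this j.
No j in the window works → until fails.

Does not hold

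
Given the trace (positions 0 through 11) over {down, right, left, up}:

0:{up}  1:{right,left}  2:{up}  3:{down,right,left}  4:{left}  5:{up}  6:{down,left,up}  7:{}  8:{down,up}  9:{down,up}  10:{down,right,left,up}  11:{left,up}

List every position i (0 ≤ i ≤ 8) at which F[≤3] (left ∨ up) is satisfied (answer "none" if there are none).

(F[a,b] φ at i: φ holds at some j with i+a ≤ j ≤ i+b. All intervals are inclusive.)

Evaluate at each i in [0,8]:
  i=0: ✓ (witness j=0)
  i=1: ✓ (witness j=1)
  i=2: ✓ (witness j=2)
  i=3: ✓ (witness j=3)
  i=4: ✓ (witness j=4)
  i=5: ✓ (witness j=5)
  i=6: ✓ (witness j=6)
  i=7: ✓ (witness j=8)
  i=8: ✓ (witness j=8)

0, 1, 2, 3, 4, 5, 6, 7, 8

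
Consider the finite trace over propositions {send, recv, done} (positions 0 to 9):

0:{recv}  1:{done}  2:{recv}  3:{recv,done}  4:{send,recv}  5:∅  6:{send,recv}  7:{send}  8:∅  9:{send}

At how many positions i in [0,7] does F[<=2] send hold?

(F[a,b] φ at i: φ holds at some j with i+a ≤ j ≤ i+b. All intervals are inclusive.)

6

Evaluate at each i in [0,7]:
  i=0: ✗ (none in [0,2])
  i=1: ✗ (none in [1,3])
  i=2: ✓ (witness j=4)
  i=3: ✓ (witness j=4)
  i=4: ✓ (witness j=4)
  i=5: ✓ (witness j=6)
  i=6: ✓ (witness j=6)
  i=7: ✓ (witness j=7)
Positions where it holds: {2, 3, 4, 5, 6, 7} → 6.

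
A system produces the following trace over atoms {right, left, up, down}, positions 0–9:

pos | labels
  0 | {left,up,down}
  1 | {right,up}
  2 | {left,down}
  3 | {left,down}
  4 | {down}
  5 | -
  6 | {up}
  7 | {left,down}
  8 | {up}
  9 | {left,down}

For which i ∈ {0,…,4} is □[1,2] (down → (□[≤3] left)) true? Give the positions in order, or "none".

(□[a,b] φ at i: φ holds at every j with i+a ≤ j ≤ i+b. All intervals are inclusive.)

Evaluate at each i in [0,4]:
  i=0: ✗ (fails at j=2)
  i=1: ✗ (fails at j=2)
  i=2: ✗ (fails at j=3)
  i=3: ✗ (fails at j=4)
  i=4: ✓ (all of [5,6])

4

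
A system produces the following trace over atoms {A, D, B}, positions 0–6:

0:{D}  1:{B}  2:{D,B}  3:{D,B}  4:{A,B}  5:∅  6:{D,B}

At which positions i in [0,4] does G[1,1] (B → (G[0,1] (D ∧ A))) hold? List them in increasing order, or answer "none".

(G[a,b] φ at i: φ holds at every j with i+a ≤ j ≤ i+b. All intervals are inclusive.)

4

Evaluate at each i in [0,4]:
  i=0: ✗ (fails at j=1)
  i=1: ✗ (fails at j=2)
  i=2: ✗ (fails at j=3)
  i=3: ✗ (fails at j=4)
  i=4: ✓ (all of [5,5])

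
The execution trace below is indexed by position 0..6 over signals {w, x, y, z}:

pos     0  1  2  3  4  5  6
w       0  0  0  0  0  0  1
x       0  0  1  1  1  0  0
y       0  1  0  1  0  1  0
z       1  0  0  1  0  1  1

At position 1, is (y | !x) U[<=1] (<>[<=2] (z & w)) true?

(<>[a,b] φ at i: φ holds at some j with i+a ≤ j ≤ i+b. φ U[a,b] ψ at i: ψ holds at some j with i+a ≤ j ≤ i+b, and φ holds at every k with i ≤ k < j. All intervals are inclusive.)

Need some j in [1,2] with <>[<=2] (z & w), and (y | !x) at every k in [1,j-1].
  j=1: <>[<=2] (z & w) — fails (none in [1,3]).
  j=2: <>[<=2] (z & w) — fails (none in [2,4]).
No j in the window works → until fails.

False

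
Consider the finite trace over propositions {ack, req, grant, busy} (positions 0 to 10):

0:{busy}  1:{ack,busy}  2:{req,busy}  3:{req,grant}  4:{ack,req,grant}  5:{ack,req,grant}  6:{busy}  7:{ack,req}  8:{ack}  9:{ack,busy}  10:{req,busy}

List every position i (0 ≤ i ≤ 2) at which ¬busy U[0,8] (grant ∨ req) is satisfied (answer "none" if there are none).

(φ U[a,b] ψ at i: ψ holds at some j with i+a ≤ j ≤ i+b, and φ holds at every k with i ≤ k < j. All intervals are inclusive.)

Evaluate at each i in [0,2]:
  i=0: ✗ (lhs fails at k=0 before rhs at j=2)
  i=1: ✗ (lhs fails at k=1 before rhs at j=2)
  i=2: ✓ (rhs at j=2)

2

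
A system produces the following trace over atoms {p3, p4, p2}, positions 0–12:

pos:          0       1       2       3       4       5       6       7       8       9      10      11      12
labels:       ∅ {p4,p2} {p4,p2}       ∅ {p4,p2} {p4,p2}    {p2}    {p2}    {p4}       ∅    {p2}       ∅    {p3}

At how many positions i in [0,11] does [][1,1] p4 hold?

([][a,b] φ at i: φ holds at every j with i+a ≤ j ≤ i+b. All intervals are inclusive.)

Evaluate at each i in [0,11]:
  i=0: ✓ (all of [1,1])
  i=1: ✓ (all of [2,2])
  i=2: ✗ (fails at j=3)
  i=3: ✓ (all of [4,4])
  i=4: ✓ (all of [5,5])
  i=5: ✗ (fails at j=6)
  i=6: ✗ (fails at j=7)
  i=7: ✓ (all of [8,8])
  i=8: ✗ (fails at j=9)
  i=9: ✗ (fails at j=10)
  i=10: ✗ (fails at j=11)
  i=11: ✗ (fails at j=12)
Positions where it holds: {0, 1, 3, 4, 7} → 5.

5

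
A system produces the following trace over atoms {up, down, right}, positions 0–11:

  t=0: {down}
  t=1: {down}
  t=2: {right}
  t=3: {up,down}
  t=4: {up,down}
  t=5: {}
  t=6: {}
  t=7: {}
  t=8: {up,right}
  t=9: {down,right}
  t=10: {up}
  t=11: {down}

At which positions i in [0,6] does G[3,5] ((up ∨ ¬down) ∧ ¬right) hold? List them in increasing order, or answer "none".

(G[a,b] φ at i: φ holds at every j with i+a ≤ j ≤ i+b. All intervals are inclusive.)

Evaluate at each i in [0,6]:
  i=0: ✓ (all of [3,5])
  i=1: ✓ (all of [4,6])
  i=2: ✓ (all of [5,7])
  i=3: ✗ (fails at j=8)
  i=4: ✗ (fails at j=8)
  i=5: ✗ (fails at j=8)
  i=6: ✗ (fails at j=9)

0, 1, 2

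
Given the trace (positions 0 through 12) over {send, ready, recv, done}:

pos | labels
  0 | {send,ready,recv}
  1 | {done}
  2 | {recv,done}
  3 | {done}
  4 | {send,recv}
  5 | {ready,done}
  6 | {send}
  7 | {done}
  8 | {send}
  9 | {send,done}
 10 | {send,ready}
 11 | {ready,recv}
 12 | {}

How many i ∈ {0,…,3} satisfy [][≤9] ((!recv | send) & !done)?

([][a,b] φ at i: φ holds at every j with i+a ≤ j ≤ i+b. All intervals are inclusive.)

0

Evaluate at each i in [0,3]:
  i=0: ✗ (fails at j=1)
  i=1: ✗ (fails at j=1)
  i=2: ✗ (fails at j=2)
  i=3: ✗ (fails at j=3)
Positions where it holds: {} → 0.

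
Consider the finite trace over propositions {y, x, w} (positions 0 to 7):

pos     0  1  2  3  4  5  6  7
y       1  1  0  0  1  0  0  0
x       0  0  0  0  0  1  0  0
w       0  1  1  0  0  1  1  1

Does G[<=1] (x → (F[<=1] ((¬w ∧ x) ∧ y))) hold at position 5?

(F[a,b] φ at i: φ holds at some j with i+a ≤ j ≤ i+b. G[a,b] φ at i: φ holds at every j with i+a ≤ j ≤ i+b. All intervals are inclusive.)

Check (x → (F[<=1] ((¬w ∧ x) ∧ y))) at every j in [5,6]:
  j=5: antecedent true; consequent fails (none in [5,6]) → ✗
  j=6: antecedent false → ✓
Fails at j=5 → formula fails.

Does not hold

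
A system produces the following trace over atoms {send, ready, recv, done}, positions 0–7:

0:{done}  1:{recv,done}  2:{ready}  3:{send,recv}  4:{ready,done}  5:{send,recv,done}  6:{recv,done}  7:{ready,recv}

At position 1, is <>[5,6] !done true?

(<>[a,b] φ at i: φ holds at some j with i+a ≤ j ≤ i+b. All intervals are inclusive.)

True

Check !done at each j in [6,7]:
  j=6: false
  j=7: true
Found at j=7 → formula holds.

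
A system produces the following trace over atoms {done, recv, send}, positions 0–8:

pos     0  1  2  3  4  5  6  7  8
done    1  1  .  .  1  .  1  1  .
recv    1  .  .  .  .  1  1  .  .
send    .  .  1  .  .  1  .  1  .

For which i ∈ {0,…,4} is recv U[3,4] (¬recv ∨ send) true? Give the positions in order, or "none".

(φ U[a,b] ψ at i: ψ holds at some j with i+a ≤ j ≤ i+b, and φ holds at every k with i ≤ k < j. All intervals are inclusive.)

none

Evaluate at each i in [0,4]:
  i=0: ✗ (lhs fails at k=1 before rhs at j=3)
  i=1: ✗ (lhs fails at k=1 before rhs at j=4)
  i=2: ✗ (lhs fails at k=2 before rhs at j=5)
  i=3: ✗ (lhs fails at k=3 before rhs at j=7)
  i=4: ✗ (lhs fails at k=4 before rhs at j=7)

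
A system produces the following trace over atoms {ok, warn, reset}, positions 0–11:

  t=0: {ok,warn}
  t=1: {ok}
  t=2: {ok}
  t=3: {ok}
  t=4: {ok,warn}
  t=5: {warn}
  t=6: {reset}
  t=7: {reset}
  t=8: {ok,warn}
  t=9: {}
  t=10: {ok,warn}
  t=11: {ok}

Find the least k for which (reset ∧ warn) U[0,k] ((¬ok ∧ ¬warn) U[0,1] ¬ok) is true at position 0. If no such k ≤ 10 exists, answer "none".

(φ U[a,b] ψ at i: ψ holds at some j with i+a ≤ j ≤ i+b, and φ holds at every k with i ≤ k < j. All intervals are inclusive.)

none

Need earliest j ≥ 0 with ((¬ok ∧ ¬warn) U[0,1] ¬ok), and (reset ∧ warn) at every k in [0,j-1].
  j=0: rhs fails.
  j=1: rhs fails.
  j=2: rhs fails.
  j=3: rhs fails.
  j=4: rhs fails.
  j=5: rhs holds but lhs fails at k=0.
  j=6: rhs holds but lhs fails at k=0.
  j=7: rhs holds but lhs fails at k=0.
  j=8: rhs fails.
  j=9: rhs holds but lhs fails at k=0.
  j=10: rhs fails.
No witness within the range → none.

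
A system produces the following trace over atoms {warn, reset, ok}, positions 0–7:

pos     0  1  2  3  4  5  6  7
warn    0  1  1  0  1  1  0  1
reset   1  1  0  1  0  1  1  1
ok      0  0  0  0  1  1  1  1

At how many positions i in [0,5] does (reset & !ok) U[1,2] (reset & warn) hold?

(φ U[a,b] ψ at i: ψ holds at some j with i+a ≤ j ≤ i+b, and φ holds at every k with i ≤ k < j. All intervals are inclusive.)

Evaluate at each i in [0,5]:
  i=0: ✓ (rhs at j=1; lhs holds on [0,0])
  i=1: ✗ (no rhs in [2,3])
  i=2: ✗ (no rhs in [3,4])
  i=3: ✗ (lhs fails at k=4 before rhs at j=5)
  i=4: ✗ (lhs fails at k=4 before rhs at j=5)
  i=5: ✗ (lhs fails at k=5 before rhs at j=7)
Positions where it holds: {0} → 1.

1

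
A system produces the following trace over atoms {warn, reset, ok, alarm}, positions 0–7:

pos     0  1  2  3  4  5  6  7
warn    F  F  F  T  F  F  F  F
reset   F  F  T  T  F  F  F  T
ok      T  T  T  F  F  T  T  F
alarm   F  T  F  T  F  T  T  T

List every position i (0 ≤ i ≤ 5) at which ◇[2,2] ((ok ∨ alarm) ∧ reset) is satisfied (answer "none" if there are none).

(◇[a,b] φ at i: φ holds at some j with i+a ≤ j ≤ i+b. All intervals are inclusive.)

0, 1, 5

Evaluate at each i in [0,5]:
  i=0: ✓ (witness j=2)
  i=1: ✓ (witness j=3)
  i=2: ✗ (none in [4,4])
  i=3: ✗ (none in [5,5])
  i=4: ✗ (none in [6,6])
  i=5: ✓ (witness j=7)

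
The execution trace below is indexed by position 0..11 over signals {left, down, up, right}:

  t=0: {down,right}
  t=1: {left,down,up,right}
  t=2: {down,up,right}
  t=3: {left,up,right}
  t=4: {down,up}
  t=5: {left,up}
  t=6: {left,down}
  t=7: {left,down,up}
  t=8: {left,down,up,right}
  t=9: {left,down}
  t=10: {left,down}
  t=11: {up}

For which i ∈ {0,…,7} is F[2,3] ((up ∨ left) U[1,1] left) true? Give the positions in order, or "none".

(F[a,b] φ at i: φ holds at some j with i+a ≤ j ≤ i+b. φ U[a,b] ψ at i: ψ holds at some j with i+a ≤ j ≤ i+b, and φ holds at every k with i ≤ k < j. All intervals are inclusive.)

0, 1, 2, 3, 4, 5, 6, 7

Evaluate at each i in [0,7]:
  i=0: ✓ (witness j=2)
  i=1: ✓ (witness j=4)
  i=2: ✓ (witness j=4)
  i=3: ✓ (witness j=5)
  i=4: ✓ (witness j=6)
  i=5: ✓ (witness j=7)
  i=6: ✓ (witness j=8)
  i=7: ✓ (witness j=9)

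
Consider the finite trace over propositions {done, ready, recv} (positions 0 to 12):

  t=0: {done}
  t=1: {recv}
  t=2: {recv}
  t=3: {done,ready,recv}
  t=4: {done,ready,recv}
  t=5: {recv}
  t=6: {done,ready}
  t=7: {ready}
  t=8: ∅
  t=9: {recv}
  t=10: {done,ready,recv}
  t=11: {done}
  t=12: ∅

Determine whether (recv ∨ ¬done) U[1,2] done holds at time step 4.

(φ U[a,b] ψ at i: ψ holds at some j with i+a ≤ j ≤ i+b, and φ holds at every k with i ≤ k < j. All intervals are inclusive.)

Need some j in [5,6] with done, and (recv ∨ ¬done) at every k in [4,j-1].
  j=5: done false.
  j=6: done holds; (recv ∨ ¬done) holds at every k in [4,5] → satisfied.

True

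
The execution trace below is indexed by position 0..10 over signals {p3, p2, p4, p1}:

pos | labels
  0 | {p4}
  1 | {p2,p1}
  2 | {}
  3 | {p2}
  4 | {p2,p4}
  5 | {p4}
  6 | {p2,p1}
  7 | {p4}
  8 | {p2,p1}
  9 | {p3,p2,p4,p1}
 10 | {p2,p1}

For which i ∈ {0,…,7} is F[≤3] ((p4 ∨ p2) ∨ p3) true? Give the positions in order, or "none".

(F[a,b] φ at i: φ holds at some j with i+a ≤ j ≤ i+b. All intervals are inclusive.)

Evaluate at each i in [0,7]:
  i=0: ✓ (witness j=0)
  i=1: ✓ (witness j=1)
  i=2: ✓ (witness j=3)
  i=3: ✓ (witness j=3)
  i=4: ✓ (witness j=4)
  i=5: ✓ (witness j=5)
  i=6: ✓ (witness j=6)
  i=7: ✓ (witness j=7)

0, 1, 2, 3, 4, 5, 6, 7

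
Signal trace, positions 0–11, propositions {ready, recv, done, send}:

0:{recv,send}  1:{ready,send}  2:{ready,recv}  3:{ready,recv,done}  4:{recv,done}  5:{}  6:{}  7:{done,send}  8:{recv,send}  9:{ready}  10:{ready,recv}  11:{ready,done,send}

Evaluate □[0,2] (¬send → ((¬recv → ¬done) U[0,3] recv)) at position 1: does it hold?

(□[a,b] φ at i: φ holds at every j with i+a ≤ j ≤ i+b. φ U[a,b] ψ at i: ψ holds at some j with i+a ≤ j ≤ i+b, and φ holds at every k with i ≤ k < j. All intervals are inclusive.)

True

Check (¬send → ((¬recv → ¬done) U[0,3] recv)) at every j in [1,3]:
  j=1: antecedent false → ✓
  j=2: antecedent true; consequent holds → ✓
  j=3: antecedent true; consequent holds → ✓
All positions satisfy it → formula holds.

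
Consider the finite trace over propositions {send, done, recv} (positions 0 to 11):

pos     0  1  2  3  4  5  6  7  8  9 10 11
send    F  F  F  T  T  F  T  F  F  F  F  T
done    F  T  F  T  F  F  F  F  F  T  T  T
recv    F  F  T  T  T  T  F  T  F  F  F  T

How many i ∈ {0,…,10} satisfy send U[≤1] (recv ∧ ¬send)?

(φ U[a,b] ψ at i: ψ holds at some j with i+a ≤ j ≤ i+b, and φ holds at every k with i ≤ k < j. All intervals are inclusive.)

Evaluate at each i in [0,10]:
  i=0: ✗ (no rhs in [0,1])
  i=1: ✗ (lhs fails at k=1 before rhs at j=2)
  i=2: ✓ (rhs at j=2)
  i=3: ✗ (no rhs in [3,4])
  i=4: ✓ (rhs at j=5; lhs holds on [4,4])
  i=5: ✓ (rhs at j=5)
  i=6: ✓ (rhs at j=7; lhs holds on [6,6])
  i=7: ✓ (rhs at j=7)
  i=8: ✗ (no rhs in [8,9])
  i=9: ✗ (no rhs in [9,10])
  i=10: ✗ (no rhs in [10,11])
Positions where it holds: {2, 4, 5, 6, 7} → 5.

5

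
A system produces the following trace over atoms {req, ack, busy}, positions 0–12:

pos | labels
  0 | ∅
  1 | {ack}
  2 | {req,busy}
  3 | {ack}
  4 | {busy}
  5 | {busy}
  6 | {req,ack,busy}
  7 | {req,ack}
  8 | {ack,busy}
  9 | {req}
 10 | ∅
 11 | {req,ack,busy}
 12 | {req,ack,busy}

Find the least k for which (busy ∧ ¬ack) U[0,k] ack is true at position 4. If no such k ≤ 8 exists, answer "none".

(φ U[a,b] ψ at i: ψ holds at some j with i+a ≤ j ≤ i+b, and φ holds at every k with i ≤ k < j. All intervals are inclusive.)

2

Need earliest j ≥ 4 with ack, and (busy ∧ ¬ack) at every k in [4,j-1].
  j=4: rhs fails.
  j=5: rhs fails.
  j=6: rhs holds; lhs holds on [4,5]. k = 2.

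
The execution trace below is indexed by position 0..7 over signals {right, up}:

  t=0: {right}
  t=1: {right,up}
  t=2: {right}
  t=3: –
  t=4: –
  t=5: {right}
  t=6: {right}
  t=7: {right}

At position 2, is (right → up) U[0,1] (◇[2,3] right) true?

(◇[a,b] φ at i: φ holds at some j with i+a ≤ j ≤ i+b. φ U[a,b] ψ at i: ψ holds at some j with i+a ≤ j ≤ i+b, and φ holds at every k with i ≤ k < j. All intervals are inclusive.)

True

Need some j in [2,3] with ◇[2,3] right, and (right → up) at every k in [2,j-1].
  j=2: ◇[2,3] right holds; no prefix to check → satisfied.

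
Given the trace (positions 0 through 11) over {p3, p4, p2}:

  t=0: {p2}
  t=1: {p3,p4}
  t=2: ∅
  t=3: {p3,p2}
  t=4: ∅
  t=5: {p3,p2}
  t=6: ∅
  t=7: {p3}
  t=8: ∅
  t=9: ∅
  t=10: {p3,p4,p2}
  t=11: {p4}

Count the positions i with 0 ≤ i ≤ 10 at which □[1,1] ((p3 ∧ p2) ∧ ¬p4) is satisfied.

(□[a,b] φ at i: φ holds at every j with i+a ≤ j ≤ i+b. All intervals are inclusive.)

2

Evaluate at each i in [0,10]:
  i=0: ✗ (fails at j=1)
  i=1: ✗ (fails at j=2)
  i=2: ✓ (all of [3,3])
  i=3: ✗ (fails at j=4)
  i=4: ✓ (all of [5,5])
  i=5: ✗ (fails at j=6)
  i=6: ✗ (fails at j=7)
  i=7: ✗ (fails at j=8)
  i=8: ✗ (fails at j=9)
  i=9: ✗ (fails at j=10)
  i=10: ✗ (fails at j=11)
Positions where it holds: {2, 4} → 2.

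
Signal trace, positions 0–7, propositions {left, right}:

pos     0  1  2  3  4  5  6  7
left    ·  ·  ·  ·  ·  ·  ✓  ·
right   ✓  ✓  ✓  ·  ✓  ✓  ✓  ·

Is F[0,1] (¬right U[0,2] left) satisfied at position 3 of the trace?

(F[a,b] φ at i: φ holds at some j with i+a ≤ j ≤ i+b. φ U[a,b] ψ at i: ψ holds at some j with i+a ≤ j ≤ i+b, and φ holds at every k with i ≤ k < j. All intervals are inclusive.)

False

Check (¬right U[0,2] left) at each j in [3,4]:
  j=3: fails
  j=4: fails
No position in the window satisfies it → formula fails.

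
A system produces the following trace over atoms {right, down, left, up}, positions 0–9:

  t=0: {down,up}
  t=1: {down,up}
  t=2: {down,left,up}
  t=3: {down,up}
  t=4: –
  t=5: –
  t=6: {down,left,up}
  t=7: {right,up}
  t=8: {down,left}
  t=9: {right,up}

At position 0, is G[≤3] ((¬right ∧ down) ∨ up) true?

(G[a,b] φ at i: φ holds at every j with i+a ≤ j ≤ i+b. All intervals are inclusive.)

True

Check ((¬right ∧ down) ∨ up) at every j in [0,3]:
  j=0: true
  j=1: true
  j=2: true
  j=3: true
All positions satisfy it → formula holds.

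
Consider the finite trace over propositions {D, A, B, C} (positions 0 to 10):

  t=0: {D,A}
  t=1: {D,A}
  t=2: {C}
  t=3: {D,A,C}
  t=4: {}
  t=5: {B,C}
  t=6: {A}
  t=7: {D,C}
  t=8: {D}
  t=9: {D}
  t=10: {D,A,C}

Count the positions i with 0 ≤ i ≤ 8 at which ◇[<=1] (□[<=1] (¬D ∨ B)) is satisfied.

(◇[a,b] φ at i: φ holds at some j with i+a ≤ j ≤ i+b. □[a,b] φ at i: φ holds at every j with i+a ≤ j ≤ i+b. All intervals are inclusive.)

Evaluate at each i in [0,8]:
  i=0: ✗ (none in [0,1])
  i=1: ✗ (none in [1,2])
  i=2: ✗ (none in [2,3])
  i=3: ✓ (witness j=4)
  i=4: ✓ (witness j=4)
  i=5: ✓ (witness j=5)
  i=6: ✗ (none in [6,7])
  i=7: ✗ (none in [7,8])
  i=8: ✗ (none in [8,9])
Positions where it holds: {3, 4, 5} → 3.

3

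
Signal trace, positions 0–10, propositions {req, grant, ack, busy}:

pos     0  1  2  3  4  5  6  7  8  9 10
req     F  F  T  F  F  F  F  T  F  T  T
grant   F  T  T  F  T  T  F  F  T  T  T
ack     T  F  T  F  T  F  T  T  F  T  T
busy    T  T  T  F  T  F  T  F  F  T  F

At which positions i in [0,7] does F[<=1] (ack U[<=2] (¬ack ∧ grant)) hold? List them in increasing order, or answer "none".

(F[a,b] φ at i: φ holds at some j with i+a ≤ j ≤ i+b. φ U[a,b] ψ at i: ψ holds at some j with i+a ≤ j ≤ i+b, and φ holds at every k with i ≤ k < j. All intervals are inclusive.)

Evaluate at each i in [0,7]:
  i=0: ✓ (witness j=0)
  i=1: ✓ (witness j=1)
  i=2: ✗ (none in [2,3])
  i=3: ✓ (witness j=4)
  i=4: ✓ (witness j=4)
  i=5: ✓ (witness j=5)
  i=6: ✓ (witness j=6)
  i=7: ✓ (witness j=7)

0, 1, 3, 4, 5, 6, 7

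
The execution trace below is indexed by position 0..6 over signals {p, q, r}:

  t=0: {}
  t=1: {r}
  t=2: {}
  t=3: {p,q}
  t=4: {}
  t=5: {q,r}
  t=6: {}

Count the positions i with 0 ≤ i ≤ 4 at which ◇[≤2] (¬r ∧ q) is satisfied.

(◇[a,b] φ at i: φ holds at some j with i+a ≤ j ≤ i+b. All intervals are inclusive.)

Evaluate at each i in [0,4]:
  i=0: ✗ (none in [0,2])
  i=1: ✓ (witness j=3)
  i=2: ✓ (witness j=3)
  i=3: ✓ (witness j=3)
  i=4: ✗ (none in [4,6])
Positions where it holds: {1, 2, 3} → 3.

3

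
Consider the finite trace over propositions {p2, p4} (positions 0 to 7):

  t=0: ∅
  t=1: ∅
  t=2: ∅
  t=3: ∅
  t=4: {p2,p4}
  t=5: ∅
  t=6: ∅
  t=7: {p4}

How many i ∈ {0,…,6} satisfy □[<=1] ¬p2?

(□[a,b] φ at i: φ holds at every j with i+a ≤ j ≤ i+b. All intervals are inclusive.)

5

Evaluate at each i in [0,6]:
  i=0: ✓ (all of [0,1])
  i=1: ✓ (all of [1,2])
  i=2: ✓ (all of [2,3])
  i=3: ✗ (fails at j=4)
  i=4: ✗ (fails at j=4)
  i=5: ✓ (all of [5,6])
  i=6: ✓ (all of [6,7])
Positions where it holds: {0, 1, 2, 5, 6} → 5.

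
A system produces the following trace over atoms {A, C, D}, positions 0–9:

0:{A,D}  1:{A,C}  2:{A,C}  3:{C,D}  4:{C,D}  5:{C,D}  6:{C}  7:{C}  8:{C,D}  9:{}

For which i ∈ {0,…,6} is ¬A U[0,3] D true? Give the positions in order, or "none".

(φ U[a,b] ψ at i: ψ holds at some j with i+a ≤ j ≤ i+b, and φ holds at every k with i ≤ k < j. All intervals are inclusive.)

0, 3, 4, 5, 6

Evaluate at each i in [0,6]:
  i=0: ✓ (rhs at j=0)
  i=1: ✗ (lhs fails at k=1 before rhs at j=3)
  i=2: ✗ (lhs fails at k=2 before rhs at j=3)
  i=3: ✓ (rhs at j=3)
  i=4: ✓ (rhs at j=4)
  i=5: ✓ (rhs at j=5)
  i=6: ✓ (rhs at j=8; lhs holds on [6,7])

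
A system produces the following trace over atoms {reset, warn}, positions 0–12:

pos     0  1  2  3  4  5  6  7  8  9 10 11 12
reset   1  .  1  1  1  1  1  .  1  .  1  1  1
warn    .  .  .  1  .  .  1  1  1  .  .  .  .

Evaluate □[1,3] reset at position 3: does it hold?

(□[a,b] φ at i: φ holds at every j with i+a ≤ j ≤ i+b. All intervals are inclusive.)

Yes

Check reset at every j in [4,6]:
  j=4: true
  j=5: true
  j=6: true
All positions satisfy it → formula holds.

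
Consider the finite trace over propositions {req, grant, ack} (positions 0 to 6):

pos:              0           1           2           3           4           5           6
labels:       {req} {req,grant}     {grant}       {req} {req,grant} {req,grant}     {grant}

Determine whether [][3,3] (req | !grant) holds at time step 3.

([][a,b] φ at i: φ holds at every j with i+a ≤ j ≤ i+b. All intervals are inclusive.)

Does not hold

Check (req | !grant) at every j in [6,6]:
  j=6: false
Fails at j=6 → formula fails.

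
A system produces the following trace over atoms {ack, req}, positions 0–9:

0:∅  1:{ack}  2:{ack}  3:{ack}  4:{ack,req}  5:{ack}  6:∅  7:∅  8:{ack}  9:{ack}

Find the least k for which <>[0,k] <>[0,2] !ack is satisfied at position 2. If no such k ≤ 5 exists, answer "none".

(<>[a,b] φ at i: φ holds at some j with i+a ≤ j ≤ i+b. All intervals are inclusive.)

Scan j = 2,3,… for <>[0,2] !ack:
  j=2: fails
  j=3: fails
  j=4: holds
First hit at j=4, so smallest k = 4-2 = 2.

2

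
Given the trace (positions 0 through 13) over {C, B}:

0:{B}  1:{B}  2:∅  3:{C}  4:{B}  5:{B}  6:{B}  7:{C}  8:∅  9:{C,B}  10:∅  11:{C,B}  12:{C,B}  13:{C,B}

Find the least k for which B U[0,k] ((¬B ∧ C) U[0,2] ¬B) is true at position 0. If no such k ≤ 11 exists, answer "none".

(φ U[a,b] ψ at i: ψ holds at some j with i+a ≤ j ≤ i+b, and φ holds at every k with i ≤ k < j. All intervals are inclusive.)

2

Need earliest j ≥ 0 with ((¬B ∧ C) U[0,2] ¬B), and B at every k in [0,j-1].
  j=0: rhs fails.
  j=1: rhs fails.
  j=2: rhs holds; lhs holds on [0,1]. k = 2.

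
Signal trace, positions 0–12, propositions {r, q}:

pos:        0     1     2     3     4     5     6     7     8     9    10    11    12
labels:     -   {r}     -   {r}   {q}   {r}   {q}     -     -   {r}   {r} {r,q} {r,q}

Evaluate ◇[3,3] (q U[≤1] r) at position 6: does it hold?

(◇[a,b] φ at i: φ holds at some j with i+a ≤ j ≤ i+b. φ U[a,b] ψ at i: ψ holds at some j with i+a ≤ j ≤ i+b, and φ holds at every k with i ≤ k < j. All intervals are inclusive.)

Check (q U[≤1] r) at each j in [9,9]:
  j=9: holds
Found at j=9 → formula holds.

Holds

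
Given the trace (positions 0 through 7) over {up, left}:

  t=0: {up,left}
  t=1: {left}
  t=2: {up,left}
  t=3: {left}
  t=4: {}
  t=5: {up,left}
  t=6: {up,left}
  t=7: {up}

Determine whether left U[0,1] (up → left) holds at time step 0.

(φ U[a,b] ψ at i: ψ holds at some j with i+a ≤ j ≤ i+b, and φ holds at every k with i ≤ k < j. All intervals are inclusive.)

Yes

Need some j in [0,1] with (up → left), and left at every k in [0,j-1].
  j=0: (up → left) holds; no prefix to check → satisfied.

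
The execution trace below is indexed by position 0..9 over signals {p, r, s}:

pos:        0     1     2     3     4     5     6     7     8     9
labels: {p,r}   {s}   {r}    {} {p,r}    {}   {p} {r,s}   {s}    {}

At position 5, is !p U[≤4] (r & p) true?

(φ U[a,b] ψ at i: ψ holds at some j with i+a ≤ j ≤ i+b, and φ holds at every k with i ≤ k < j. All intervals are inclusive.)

Need some j in [5,9] with (r & p), and !p at every k in [5,j-1].
  j=5: (r & p) false.
  j=6: (r & p) false.
  j=7: (r & p) false.
  j=8: (r & p) false.
  j=9: (r & p) false.
No j in the window works → until fails.

No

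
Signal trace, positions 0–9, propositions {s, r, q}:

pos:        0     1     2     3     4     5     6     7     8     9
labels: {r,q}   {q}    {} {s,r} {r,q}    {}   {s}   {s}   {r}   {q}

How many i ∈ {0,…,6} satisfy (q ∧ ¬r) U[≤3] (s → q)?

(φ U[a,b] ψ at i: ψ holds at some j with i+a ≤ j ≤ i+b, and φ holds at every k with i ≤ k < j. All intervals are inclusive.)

Evaluate at each i in [0,6]:
  i=0: ✓ (rhs at j=0)
  i=1: ✓ (rhs at j=1)
  i=2: ✓ (rhs at j=2)
  i=3: ✗ (lhs fails at k=3 before rhs at j=4)
  i=4: ✓ (rhs at j=4)
  i=5: ✓ (rhs at j=5)
  i=6: ✗ (lhs fails at k=6 before rhs at j=8)
Positions where it holds: {0, 1, 2, 4, 5} → 5.

5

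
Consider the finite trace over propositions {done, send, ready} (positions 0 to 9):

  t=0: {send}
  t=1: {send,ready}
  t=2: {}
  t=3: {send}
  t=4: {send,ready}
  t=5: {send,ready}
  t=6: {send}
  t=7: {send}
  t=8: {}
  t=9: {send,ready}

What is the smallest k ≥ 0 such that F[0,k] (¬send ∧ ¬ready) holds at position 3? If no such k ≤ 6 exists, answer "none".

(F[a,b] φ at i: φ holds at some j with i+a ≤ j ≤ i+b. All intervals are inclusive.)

5

Scan j = 3,4,… for (¬send ∧ ¬ready):
  j=3: fails
  j=4: fails
  j=5: fails
  j=6: fails
  j=7: fails
  j=8: holds
First hit at j=8, so smallest k = 8-3 = 5.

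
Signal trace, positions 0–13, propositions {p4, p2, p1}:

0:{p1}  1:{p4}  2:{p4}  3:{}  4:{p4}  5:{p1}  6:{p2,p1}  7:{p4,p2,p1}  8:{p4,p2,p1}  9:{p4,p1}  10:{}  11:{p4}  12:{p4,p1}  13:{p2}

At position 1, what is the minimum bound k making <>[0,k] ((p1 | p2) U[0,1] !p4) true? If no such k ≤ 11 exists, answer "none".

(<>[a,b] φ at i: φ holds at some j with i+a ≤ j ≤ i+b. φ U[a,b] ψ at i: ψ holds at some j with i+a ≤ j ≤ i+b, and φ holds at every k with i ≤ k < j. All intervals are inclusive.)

2

Scan j = 1,2,… for ((p1 | p2) U[0,1] !p4):
  j=1: fails
  j=2: fails
  j=3: holds
First hit at j=3, so smallest k = 3-1 = 2.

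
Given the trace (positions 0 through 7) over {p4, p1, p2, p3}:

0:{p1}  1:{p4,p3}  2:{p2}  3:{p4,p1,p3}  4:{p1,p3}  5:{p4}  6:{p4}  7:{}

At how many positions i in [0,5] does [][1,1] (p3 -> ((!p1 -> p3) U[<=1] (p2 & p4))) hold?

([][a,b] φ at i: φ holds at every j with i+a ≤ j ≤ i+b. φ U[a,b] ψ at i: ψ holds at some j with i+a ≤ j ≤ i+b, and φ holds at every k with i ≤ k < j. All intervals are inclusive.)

3

Evaluate at each i in [0,5]:
  i=0: ✗ (fails at j=1)
  i=1: ✓ (all of [2,2])
  i=2: ✗ (fails at j=3)
  i=3: ✗ (fails at j=4)
  i=4: ✓ (all of [5,5])
  i=5: ✓ (all of [6,6])
Positions where it holds: {1, 4, 5} → 3.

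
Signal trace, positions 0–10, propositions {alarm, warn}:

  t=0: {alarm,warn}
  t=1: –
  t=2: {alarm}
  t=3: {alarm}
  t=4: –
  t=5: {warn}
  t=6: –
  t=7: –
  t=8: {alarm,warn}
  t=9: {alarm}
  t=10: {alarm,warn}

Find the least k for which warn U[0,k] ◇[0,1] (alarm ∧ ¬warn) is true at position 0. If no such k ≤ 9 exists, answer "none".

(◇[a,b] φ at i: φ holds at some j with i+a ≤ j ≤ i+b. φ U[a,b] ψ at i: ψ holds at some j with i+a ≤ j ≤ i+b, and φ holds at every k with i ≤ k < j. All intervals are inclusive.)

1

Need earliest j ≥ 0 with ◇[0,1] (alarm ∧ ¬warn), and warn at every k in [0,j-1].
  j=0: rhs fails.
  j=1: rhs holds; lhs holds on [0,0]. k = 1.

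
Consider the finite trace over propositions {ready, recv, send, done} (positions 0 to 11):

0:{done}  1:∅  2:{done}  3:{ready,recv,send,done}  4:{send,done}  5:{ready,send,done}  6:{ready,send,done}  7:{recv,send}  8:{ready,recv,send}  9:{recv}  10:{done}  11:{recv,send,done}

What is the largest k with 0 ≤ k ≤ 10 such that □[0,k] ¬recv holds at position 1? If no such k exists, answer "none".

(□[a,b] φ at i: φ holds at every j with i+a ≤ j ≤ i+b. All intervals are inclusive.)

1

¬recv must hold from j=1 onward; find where it first fails.
  j=1: holds
  j=2: holds
  j=3: fails
Holds on [1,2], so largest k = 1.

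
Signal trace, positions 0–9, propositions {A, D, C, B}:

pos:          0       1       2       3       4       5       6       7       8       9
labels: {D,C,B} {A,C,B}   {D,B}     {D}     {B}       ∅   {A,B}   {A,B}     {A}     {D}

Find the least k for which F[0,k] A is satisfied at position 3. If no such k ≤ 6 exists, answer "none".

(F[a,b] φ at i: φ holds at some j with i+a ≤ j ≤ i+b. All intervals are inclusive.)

Scan j = 3,4,… for A:
  j=3: fails
  j=4: fails
  j=5: fails
  j=6: holds
First hit at j=6, so smallest k = 6-3 = 3.

3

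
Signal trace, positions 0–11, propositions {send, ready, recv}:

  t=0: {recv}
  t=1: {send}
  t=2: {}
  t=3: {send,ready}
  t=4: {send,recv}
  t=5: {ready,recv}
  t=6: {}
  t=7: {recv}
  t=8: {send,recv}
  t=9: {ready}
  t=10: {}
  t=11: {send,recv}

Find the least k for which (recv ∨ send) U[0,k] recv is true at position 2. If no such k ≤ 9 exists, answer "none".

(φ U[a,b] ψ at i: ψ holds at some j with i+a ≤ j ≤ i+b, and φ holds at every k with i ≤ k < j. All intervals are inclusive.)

Need earliest j ≥ 2 with recv, and (recv ∨ send) at every k in [2,j-1].
  j=2: rhs fails.
  j=3: rhs fails.
  j=4: rhs holds but lhs fails at k=2.
  j=5: rhs holds but lhs fails at k=2.
  j=6: rhs fails.
  j=7: rhs holds but lhs fails at k=2.
  j=8: rhs holds but lhs fails at k=2.
  j=9: rhs fails.
  j=10: rhs fails.
  j=11: rhs holds but lhs fails at k=2.
No witness within the range → none.

none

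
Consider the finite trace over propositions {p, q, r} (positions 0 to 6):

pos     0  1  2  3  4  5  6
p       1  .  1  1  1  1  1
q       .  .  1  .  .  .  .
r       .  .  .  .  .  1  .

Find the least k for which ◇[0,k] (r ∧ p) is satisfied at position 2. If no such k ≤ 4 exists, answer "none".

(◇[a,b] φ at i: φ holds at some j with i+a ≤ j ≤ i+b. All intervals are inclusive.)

3

Scan j = 2,3,… for (r ∧ p):
  j=2: fails
  j=3: fails
  j=4: fails
  j=5: holds
First hit at j=5, so smallest k = 5-2 = 3.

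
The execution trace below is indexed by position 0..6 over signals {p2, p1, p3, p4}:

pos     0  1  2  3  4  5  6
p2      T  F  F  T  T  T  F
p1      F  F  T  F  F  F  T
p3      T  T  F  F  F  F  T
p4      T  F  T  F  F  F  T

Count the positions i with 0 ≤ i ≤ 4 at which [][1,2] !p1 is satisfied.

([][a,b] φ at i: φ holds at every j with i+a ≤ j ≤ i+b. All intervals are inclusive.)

2

Evaluate at each i in [0,4]:
  i=0: ✗ (fails at j=2)
  i=1: ✗ (fails at j=2)
  i=2: ✓ (all of [3,4])
  i=3: ✓ (all of [4,5])
  i=4: ✗ (fails at j=6)
Positions where it holds: {2, 3} → 2.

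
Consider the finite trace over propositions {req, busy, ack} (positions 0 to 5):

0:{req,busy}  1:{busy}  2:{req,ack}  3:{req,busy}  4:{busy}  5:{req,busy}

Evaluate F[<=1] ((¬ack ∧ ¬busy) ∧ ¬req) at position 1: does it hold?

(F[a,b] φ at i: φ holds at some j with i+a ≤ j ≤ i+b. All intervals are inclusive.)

Does not hold

Check ((¬ack ∧ ¬busy) ∧ ¬req) at each j in [1,2]:
  j=1: false
  j=2: false
No position in the window satisfies it → formula fails.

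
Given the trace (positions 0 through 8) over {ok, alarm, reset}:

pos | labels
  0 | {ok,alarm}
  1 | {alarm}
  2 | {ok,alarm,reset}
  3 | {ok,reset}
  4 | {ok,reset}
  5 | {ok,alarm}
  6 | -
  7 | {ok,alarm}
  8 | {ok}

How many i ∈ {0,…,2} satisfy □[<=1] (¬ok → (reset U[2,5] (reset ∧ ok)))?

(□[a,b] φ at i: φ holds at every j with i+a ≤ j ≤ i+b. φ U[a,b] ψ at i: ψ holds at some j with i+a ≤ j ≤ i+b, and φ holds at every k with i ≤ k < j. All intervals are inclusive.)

1

Evaluate at each i in [0,2]:
  i=0: ✗ (fails at j=1)
  i=1: ✗ (fails at j=1)
  i=2: ✓ (all of [2,3])
Positions where it holds: {2} → 1.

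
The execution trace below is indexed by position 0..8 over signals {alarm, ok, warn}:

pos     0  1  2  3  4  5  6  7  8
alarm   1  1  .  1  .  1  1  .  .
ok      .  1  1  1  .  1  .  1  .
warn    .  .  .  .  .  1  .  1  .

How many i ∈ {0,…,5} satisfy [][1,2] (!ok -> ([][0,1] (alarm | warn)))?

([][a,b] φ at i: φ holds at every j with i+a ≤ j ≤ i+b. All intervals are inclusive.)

4

Evaluate at each i in [0,5]:
  i=0: ✓ (all of [1,2])
  i=1: ✓ (all of [2,3])
  i=2: ✗ (fails at j=4)
  i=3: ✗ (fails at j=4)
  i=4: ✓ (all of [5,6])
  i=5: ✓ (all of [6,7])
Positions where it holds: {0, 1, 4, 5} → 4.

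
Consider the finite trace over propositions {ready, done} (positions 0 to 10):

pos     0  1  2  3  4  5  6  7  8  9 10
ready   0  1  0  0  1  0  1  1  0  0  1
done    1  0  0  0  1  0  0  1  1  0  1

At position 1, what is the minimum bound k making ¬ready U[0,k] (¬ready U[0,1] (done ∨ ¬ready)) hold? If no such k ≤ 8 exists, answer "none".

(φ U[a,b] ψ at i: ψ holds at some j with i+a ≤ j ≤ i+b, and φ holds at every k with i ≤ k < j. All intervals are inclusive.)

Need earliest j ≥ 1 with (¬ready U[0,1] (done ∨ ¬ready)), and ¬ready at every k in [1,j-1].
  j=1: rhs fails.
  j=2: rhs holds but lhs fails at k=1.
  j=3: rhs holds but lhs fails at k=1.
  j=4: rhs holds but lhs fails at k=1.
  j=5: rhs holds but lhs fails at k=1.
  j=6: rhs fails.
  j=7: rhs holds but lhs fails at k=1.
  j=8: rhs holds but lhs fails at k=1.
  j=9: rhs holds but lhs fails at k=1.
No witness within the range → none.

none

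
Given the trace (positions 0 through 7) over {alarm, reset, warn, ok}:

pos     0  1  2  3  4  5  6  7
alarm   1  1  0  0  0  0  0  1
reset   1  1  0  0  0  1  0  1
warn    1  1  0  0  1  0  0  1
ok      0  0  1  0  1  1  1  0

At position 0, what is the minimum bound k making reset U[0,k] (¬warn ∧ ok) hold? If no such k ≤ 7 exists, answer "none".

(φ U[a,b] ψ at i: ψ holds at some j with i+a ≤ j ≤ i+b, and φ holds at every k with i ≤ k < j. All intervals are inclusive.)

2

Need earliest j ≥ 0 with (¬warn ∧ ok), and reset at every k in [0,j-1].
  j=0: rhs fails.
  j=1: rhs fails.
  j=2: rhs holds; lhs holds on [0,1]. k = 2.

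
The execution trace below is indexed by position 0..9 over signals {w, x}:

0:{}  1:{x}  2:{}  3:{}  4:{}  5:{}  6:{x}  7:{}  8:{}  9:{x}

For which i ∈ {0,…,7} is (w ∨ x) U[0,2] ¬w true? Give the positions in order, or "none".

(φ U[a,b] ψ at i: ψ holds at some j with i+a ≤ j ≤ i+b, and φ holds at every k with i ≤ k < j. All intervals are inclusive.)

Evaluate at each i in [0,7]:
  i=0: ✓ (rhs at j=0)
  i=1: ✓ (rhs at j=1)
  i=2: ✓ (rhs at j=2)
  i=3: ✓ (rhs at j=3)
  i=4: ✓ (rhs at j=4)
  i=5: ✓ (rhs at j=5)
  i=6: ✓ (rhs at j=6)
  i=7: ✓ (rhs at j=7)

0, 1, 2, 3, 4, 5, 6, 7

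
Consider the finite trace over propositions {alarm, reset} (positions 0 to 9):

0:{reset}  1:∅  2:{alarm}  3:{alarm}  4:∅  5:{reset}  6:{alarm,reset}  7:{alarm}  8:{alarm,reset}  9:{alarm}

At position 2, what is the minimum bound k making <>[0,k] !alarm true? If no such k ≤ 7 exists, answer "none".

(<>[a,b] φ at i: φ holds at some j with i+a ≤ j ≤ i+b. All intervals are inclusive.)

Scan j = 2,3,… for !alarm:
  j=2: fails
  j=3: fails
  j=4: holds
First hit at j=4, so smallest k = 4-2 = 2.

2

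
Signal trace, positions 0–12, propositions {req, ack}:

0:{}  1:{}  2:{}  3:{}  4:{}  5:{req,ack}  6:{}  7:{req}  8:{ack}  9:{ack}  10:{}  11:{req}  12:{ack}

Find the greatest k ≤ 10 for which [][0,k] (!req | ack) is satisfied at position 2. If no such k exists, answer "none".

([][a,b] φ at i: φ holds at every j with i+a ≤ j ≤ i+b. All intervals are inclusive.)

(!req | ack) must hold from j=2 onward; find where it first fails.
  j=2: holds
  j=3: holds
  j=4: holds
  j=5: holds
  j=6: holds
  j=7: fails
Holds on [2,6], so largest k = 4.

4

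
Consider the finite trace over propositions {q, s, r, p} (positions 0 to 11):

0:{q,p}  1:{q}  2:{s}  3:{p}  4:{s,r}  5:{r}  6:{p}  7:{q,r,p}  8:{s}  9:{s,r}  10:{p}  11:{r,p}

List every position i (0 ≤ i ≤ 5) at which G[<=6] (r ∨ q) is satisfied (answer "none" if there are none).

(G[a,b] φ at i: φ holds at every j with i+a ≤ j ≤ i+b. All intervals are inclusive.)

Evaluate at each i in [0,5]:
  i=0: ✗ (fails at j=2)
  i=1: ✗ (fails at j=2)
  i=2: ✗ (fails at j=2)
  i=3: ✗ (fails at j=3)
  i=4: ✗ (fails at j=6)
  i=5: ✗ (fails at j=6)

none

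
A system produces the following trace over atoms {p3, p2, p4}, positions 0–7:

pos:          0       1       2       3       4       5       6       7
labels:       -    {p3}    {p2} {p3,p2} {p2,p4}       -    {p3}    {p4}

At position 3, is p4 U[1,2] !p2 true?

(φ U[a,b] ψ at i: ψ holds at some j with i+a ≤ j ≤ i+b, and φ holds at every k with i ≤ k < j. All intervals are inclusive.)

Need some j in [4,5] with !p2, and p4 at every k in [3,j-1].
  j=4: !p2 false.
  j=5: !p2 holds, but p4 fails at k=3 → not this j.
No j in the window works → until fails.

False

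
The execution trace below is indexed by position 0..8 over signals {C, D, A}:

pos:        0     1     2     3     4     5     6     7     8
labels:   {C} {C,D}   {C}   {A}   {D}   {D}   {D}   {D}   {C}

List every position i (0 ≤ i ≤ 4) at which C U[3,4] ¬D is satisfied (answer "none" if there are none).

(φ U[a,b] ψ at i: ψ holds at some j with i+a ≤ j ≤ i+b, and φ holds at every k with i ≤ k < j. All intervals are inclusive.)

Evaluate at each i in [0,4]:
  i=0: ✓ (rhs at j=3; lhs holds on [0,2])
  i=1: ✗ (no rhs in [4,5])
  i=2: ✗ (no rhs in [5,6])
  i=3: ✗ (no rhs in [6,7])
  i=4: ✗ (lhs fails at k=4 before rhs at j=8)

0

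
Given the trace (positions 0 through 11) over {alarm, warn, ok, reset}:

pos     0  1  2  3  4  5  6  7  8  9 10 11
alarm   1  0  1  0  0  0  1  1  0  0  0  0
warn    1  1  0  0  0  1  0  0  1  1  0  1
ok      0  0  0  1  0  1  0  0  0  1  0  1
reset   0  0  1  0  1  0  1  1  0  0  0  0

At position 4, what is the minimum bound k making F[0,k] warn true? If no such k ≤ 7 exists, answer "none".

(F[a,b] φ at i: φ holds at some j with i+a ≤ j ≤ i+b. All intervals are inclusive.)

1

Scan j = 4,5,… for warn:
  j=4: fails
  j=5: holds
First hit at j=5, so smallest k = 5-4 = 1.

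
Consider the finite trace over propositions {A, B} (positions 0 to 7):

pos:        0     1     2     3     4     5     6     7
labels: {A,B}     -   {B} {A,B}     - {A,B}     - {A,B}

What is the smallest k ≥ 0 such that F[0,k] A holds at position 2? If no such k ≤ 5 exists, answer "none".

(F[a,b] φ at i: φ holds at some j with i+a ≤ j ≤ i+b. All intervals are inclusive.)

Scan j = 2,3,… for A:
  j=2: fails
  j=3: holds
First hit at j=3, so smallest k = 3-2 = 1.

1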